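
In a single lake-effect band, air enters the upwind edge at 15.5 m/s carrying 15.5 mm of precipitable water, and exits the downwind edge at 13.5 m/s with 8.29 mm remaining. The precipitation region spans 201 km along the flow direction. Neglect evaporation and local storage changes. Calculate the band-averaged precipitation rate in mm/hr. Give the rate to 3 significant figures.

R ≈ 2.30 mm/hr

Column moisture flux per unit crosswind length is F = V × PW.
Inflow: F_in = 15.5 × 15.5 = 240.25 mm·m/s
Outflow: F_out = 13.5 × 8.29 = 111.915 mm·m/s
Steady-state rate R = (F_in − F_out)/L = (240.25 − 111.915) / 201000 m = 6.385e-04 mm/s.
R = 6.385e-04 × 3600 = 2.30 mm/hr.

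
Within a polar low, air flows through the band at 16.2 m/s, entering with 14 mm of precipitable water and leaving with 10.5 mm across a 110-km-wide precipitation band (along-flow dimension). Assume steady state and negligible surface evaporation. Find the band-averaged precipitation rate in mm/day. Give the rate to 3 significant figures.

Column moisture flux per unit crosswind length is F = V × PW.
Inflow: F_in = 16.2 × 14 = 226.8 mm·m/s
Outflow: F_out = 16.2 × 10.5 = 170.1 mm·m/s
Steady-state rate R = (F_in − F_out)/L = (226.8 − 170.1) / 110000 m = 5.155e-04 mm/s.
R = 5.155e-04 × 3600 × 24 = 44.5 mm/day.

R ≈ 44.5 mm/day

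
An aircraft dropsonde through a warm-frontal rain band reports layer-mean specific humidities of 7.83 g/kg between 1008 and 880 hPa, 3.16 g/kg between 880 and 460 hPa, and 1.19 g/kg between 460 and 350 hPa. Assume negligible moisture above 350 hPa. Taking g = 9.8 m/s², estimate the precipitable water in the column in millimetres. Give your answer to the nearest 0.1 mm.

Precipitable water is the column-integrated vapour mass per unit area: PW = (1/g) Σ q̄ Δp, with q in kg/kg and Δp in Pa (1 kg/m² of water = 1 mm).
Layer 1008–880 hPa: Δp = 128 hPa = 12800 Pa, q̄ = 0.00783 kg/kg → 0.00783 × 12800 / 9.8 = 10.23 mm
Layer 880–460 hPa: Δp = 420 hPa = 42000 Pa, q̄ = 0.00316 kg/kg → 0.00316 × 42000 / 9.8 = 13.54 mm
Layer 460–350 hPa: Δp = 110 hPa = 11000 Pa, q̄ = 0.00119 kg/kg → 0.00119 × 11000 / 9.8 = 1.34 mm
PW = 10.23 + 13.54 + 1.34 = 25.11 ≈ 25.1 mm.

PW ≈ 25.1 mm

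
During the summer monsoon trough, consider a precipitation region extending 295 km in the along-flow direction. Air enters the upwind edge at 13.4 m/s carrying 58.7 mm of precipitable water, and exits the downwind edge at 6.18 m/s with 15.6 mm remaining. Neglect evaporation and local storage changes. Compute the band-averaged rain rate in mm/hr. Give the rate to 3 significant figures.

Column moisture flux per unit crosswind length is F = V × PW.
Inflow: F_in = 13.4 × 58.7 = 786.58 mm·m/s
Outflow: F_out = 6.18 × 15.6 = 96.408 mm·m/s
Steady-state rate R = (F_in − F_out)/L = (786.58 − 96.408) / 295000 m = 2.340e-03 mm/s.
R = 2.340e-03 × 3600 = 8.42 mm/hr.

R ≈ 8.42 mm/hr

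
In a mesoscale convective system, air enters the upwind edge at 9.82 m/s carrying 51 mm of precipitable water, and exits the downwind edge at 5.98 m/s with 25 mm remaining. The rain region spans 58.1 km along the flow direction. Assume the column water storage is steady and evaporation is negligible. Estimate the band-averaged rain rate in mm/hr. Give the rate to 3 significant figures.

Column moisture flux per unit crosswind length is F = V × PW.
Inflow: F_in = 9.82 × 51 = 500.82 mm·m/s
Outflow: F_out = 5.98 × 25 = 149.5 mm·m/s
Steady-state rate R = (F_in − F_out)/L = (500.82 − 149.5) / 58100 m = 6.047e-03 mm/s.
R = 6.047e-03 × 3600 = 21.8 mm/hr.

R ≈ 21.8 mm/hr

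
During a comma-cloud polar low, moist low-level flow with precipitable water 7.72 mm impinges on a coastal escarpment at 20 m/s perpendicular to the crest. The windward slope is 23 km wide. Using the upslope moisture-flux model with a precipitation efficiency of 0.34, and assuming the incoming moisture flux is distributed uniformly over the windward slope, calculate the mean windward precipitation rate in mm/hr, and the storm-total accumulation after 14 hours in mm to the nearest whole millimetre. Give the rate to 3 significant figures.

Incoming column moisture flux per unit ridge length: F = V × PW = 20 × 7.72 = 154.4 mm·m/s.
Spread over the 23 km slope with efficiency ε = 0.34: R = ε·F/W = 0.34 × 154.4 / 23000 m = 2.282e-03 mm/s.
R = 2.282e-03 × 3600 = 8.22 mm/hr.
Over 14 h: total = 8.22 × 14 = 115.08 ≈ 115 mm.

R ≈ 8.22 mm/hr; total ≈ 115 mm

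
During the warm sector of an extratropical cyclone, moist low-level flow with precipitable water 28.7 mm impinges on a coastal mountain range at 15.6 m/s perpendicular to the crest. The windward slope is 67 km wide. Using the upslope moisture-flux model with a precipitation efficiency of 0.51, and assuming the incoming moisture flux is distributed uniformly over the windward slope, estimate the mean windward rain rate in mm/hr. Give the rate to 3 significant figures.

Incoming column moisture flux per unit ridge length: F = V × PW = 15.6 × 28.7 = 447.72 mm·m/s.
Spread over the 67 km slope with efficiency ε = 0.51: R = ε·F/W = 0.51 × 447.72 / 67000 m = 3.408e-03 mm/s.
R = 3.408e-03 × 3600 = 12.3 mm/hr.

R ≈ 12.3 mm/hr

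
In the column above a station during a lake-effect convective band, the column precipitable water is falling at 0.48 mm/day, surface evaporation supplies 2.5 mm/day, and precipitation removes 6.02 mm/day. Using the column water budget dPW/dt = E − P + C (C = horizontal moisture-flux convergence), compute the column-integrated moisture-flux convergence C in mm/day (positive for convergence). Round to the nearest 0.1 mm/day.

dPW/dt = -0.48 mm/day.
C = dPW/dt − E + P = (-0.48) − 2.5 + 6.02 = 3.0 mm/day.

C ≈ 3.0 mm/day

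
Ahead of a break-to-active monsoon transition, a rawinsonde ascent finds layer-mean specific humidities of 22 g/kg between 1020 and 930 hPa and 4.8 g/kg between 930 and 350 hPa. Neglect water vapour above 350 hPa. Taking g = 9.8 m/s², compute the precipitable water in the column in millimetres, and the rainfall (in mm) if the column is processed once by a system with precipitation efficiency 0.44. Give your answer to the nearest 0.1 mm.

PW ≈ 48.6 mm; rainfall ≈ 21.4 mm

Precipitable water is the column-integrated vapour mass per unit area: PW = (1/g) Σ q̄ Δp, with q in kg/kg and Δp in Pa (1 kg/m² of water = 1 mm).
Layer 1020–930 hPa: Δp = 90 hPa = 9000 Pa, q̄ = 0.022 kg/kg → 0.022 × 9000 / 9.8 = 20.20 mm
Layer 930–350 hPa: Δp = 580 hPa = 58000 Pa, q̄ = 0.0048 kg/kg → 0.0048 × 58000 / 9.8 = 28.41 mm
PW = 20.20 + 28.41 = 48.61 ≈ 48.6 mm.
Rainfall = ε × PW = 0.44 × 48.6 = 21.4 mm.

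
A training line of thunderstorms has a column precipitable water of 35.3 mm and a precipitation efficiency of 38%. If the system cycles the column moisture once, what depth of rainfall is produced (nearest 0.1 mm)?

Rainfall = ε × PW = 0.38 × 35.3 = 13.4 mm.

rainfall ≈ 13.4 mm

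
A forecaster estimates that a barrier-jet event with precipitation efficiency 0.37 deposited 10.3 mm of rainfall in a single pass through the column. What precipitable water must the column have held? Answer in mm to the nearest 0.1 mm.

PW = rainfall / ε = 10.3 / 0.37 = 27.8 mm.

PW ≈ 27.8 mm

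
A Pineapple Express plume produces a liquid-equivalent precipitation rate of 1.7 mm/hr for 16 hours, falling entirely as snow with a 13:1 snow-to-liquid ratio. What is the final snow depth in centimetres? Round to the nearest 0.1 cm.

Liquid-equivalent depth = 1.7 × 16 = 27.2 mm.
Snow depth = 27.2 mm × 13 = 353.6 mm = 35.4 cm.

snow depth ≈ 35.4 cm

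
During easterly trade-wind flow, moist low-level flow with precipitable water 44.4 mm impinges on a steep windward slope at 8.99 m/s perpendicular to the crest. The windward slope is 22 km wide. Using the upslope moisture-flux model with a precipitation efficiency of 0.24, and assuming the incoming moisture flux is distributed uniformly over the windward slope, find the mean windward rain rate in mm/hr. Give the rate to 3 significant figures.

Incoming column moisture flux per unit ridge length: F = V × PW = 8.99 × 44.4 = 399.156 mm·m/s.
Spread over the 22 km slope with efficiency ε = 0.24: R = ε·F/W = 0.24 × 399.156 / 22000 m = 4.354e-03 mm/s.
R = 4.354e-03 × 3600 = 15.7 mm/hr.

R ≈ 15.7 mm/hr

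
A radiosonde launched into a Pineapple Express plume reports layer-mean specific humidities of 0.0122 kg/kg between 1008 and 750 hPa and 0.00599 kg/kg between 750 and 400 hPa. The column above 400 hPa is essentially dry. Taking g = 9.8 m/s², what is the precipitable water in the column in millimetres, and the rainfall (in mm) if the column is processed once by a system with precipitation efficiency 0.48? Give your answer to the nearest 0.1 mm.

PW ≈ 53.5 mm; rainfall ≈ 25.7 mm

Precipitable water is the column-integrated vapour mass per unit area: PW = (1/g) Σ q̄ Δp, with q in kg/kg and Δp in Pa (1 kg/m² of water = 1 mm).
Layer 1008–750 hPa: Δp = 258 hPa = 25800 Pa, q̄ = 0.0122 kg/kg → 0.0122 × 25800 / 9.8 = 32.12 mm
Layer 750–400 hPa: Δp = 350 hPa = 35000 Pa, q̄ = 0.00599 kg/kg → 0.00599 × 35000 / 9.8 = 21.39 mm
PW = 32.12 + 21.39 = 53.51 ≈ 53.5 mm.
Rainfall = ε × PW = 0.48 × 53.5 = 25.7 mm.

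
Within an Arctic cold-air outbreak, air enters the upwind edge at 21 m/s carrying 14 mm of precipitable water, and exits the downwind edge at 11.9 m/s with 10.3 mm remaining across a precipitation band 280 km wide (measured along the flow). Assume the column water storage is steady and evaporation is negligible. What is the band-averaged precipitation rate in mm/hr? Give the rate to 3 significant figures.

Column moisture flux per unit crosswind length is F = V × PW.
Inflow: F_in = 21 × 14 = 294 mm·m/s
Outflow: F_out = 11.9 × 10.3 = 122.57 mm·m/s
Steady-state rate R = (F_in − F_out)/L = (294 − 122.57) / 280000 m = 6.123e-04 mm/s.
R = 6.123e-04 × 3600 = 2.20 mm/hr.

R ≈ 2.20 mm/hr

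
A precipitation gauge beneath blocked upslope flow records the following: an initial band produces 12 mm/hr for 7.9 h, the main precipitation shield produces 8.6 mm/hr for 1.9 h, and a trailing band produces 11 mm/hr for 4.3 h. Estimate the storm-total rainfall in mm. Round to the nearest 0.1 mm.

total ≈ 158.4 mm

Total = Σ Rᵢ Δtᵢ = 12 × 7.9 + 8.6 × 1.9 + 11 × 4.3
      = 94.8 + 16.34 + 47.3 = 158.4 mm.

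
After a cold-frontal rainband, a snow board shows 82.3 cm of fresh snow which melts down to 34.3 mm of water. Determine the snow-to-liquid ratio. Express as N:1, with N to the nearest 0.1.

Ratio = snow depth / SWE = 823 mm / 34.3 mm = 24.0, i.e. 24.0:1.

ratio ≈ 24.0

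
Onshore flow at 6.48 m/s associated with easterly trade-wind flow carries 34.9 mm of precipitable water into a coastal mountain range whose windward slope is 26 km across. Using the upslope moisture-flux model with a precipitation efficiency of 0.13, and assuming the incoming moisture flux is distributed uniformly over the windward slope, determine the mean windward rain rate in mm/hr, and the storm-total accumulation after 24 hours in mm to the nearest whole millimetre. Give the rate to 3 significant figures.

R ≈ 4.07 mm/hr; total ≈ 98 mm

Incoming column moisture flux per unit ridge length: F = V × PW = 6.48 × 34.9 = 226.152 mm·m/s.
Spread over the 26 km slope with efficiency ε = 0.13: R = ε·F/W = 0.13 × 226.152 / 26000 m = 1.131e-03 mm/s.
R = 1.131e-03 × 3600 = 4.07 mm/hr.
Over 24 h: total = 4.07 × 24 = 97.68 ≈ 98 mm.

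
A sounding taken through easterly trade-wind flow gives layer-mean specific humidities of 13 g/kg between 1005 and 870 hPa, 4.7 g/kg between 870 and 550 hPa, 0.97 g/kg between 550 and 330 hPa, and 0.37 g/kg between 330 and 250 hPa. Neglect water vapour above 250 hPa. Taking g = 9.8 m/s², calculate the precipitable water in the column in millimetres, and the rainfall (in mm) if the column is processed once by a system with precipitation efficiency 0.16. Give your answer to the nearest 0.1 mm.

PW ≈ 35.7 mm; rainfall ≈ 5.7 mm

Precipitable water is the column-integrated vapour mass per unit area: PW = (1/g) Σ q̄ Δp, with q in kg/kg and Δp in Pa (1 kg/m² of water = 1 mm).
Layer 1005–870 hPa: Δp = 135 hPa = 13500 Pa, q̄ = 0.013 kg/kg → 0.013 × 13500 / 9.8 = 17.91 mm
Layer 870–550 hPa: Δp = 320 hPa = 32000 Pa, q̄ = 0.0047 kg/kg → 0.0047 × 32000 / 9.8 = 15.35 mm
Layer 550–330 hPa: Δp = 220 hPa = 22000 Pa, q̄ = 0.00097 kg/kg → 0.00097 × 22000 / 9.8 = 2.18 mm
Layer 330–250 hPa: Δp = 80 hPa = 8000 Pa, q̄ = 0.00037 kg/kg → 0.00037 × 8000 / 9.8 = 0.30 mm
PW = 17.91 + 15.35 + 2.18 + 0.30 = 35.74 ≈ 35.7 mm.
Rainfall = ε × PW = 0.16 × 35.7 = 5.7 mm.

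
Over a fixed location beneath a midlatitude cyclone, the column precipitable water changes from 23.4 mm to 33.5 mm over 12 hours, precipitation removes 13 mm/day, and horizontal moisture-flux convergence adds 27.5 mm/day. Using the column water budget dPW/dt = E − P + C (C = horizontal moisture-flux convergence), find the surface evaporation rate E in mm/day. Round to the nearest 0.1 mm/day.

dPW/dt = (33.5 − 23.4) mm / (12/24 day) = +20.200 mm/day.
E = dPW/dt + P − C = (+20.200) + 13 − (27.5) = 5.7 mm/day.

E ≈ 5.7 mm/day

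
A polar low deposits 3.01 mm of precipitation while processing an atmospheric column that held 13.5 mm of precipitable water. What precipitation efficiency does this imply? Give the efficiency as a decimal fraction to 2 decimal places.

ε ≈ 0.22

ε = precipitation / PW = 3.01 / 13.5 = 0.22.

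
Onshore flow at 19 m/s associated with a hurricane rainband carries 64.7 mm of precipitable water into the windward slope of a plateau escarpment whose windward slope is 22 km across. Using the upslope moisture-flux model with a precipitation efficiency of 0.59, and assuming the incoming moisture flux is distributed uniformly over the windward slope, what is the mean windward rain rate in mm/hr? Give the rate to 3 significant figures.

Incoming column moisture flux per unit ridge length: F = V × PW = 19 × 64.7 = 1229.3 mm·m/s.
Spread over the 22 km slope with efficiency ε = 0.59: R = ε·F/W = 0.59 × 1229.3 / 22000 m = 3.297e-02 mm/s.
R = 3.297e-02 × 3600 = 119 mm/hr.

R ≈ 119 mm/hr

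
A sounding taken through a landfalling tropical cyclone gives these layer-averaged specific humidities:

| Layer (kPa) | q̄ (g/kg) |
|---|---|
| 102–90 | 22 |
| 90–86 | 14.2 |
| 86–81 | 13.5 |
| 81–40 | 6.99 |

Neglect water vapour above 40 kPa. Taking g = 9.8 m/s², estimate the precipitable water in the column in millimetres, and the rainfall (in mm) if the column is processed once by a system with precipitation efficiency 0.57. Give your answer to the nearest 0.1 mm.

PW ≈ 68.9 mm; rainfall ≈ 39.3 mm

Precipitable water is the column-integrated vapour mass per unit area: PW = (1/g) Σ q̄ Δp, with q in kg/kg and Δp in Pa (1 kg/m² of water = 1 mm).
Layer 102–90 kPa: Δp = 120 hPa = 12000 Pa, q̄ = 0.022 kg/kg → 0.022 × 12000 / 9.8 = 26.94 mm
Layer 90–86 kPa: Δp = 40 hPa = 4000 Pa, q̄ = 0.0142 kg/kg → 0.0142 × 4000 / 9.8 = 5.80 mm
Layer 86–81 kPa: Δp = 50 hPa = 5000 Pa, q̄ = 0.0135 kg/kg → 0.0135 × 5000 / 9.8 = 6.89 mm
Layer 81–40 kPa: Δp = 410 hPa = 41000 Pa, q̄ = 0.00699 kg/kg → 0.00699 × 41000 / 9.8 = 29.24 mm
PW = 26.94 + 5.80 + 6.89 + 29.24 = 68.87 ≈ 68.9 mm.
Rainfall = ε × PW = 0.57 × 68.9 = 39.3 mm.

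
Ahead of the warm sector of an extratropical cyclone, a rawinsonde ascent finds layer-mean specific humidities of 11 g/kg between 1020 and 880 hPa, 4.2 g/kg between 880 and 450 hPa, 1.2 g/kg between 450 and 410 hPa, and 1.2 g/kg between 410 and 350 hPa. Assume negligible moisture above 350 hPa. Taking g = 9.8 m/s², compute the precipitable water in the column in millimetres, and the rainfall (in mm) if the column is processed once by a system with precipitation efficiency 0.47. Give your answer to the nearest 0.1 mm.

Precipitable water is the column-integrated vapour mass per unit area: PW = (1/g) Σ q̄ Δp, with q in kg/kg and Δp in Pa (1 kg/m² of water = 1 mm).
Layer 1020–880 hPa: Δp = 140 hPa = 14000 Pa, q̄ = 0.011 kg/kg → 0.011 × 14000 / 9.8 = 15.71 mm
Layer 880–450 hPa: Δp = 430 hPa = 43000 Pa, q̄ = 0.0042 kg/kg → 0.0042 × 43000 / 9.8 = 18.43 mm
Layer 450–410 hPa: Δp = 40 hPa = 4000 Pa, q̄ = 0.0012 kg/kg → 0.0012 × 4000 / 9.8 = 0.49 mm
Layer 410–350 hPa: Δp = 60 hPa = 6000 Pa, q̄ = 0.0012 kg/kg → 0.0012 × 6000 / 9.8 = 0.73 mm
PW = 15.71 + 18.43 + 0.49 + 0.73 = 35.36 ≈ 35.4 mm.
Rainfall = ε × PW = 0.47 × 35.4 = 16.6 mm.

PW ≈ 35.4 mm; rainfall ≈ 16.6 mm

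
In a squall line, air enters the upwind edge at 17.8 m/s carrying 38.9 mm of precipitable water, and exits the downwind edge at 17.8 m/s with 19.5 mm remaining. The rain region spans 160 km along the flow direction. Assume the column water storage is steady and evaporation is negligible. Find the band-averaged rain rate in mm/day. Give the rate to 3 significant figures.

Column moisture flux per unit crosswind length is F = V × PW.
Inflow: F_in = 17.8 × 38.9 = 692.42 mm·m/s
Outflow: F_out = 17.8 × 19.5 = 347.1 mm·m/s
Steady-state rate R = (F_in − F_out)/L = (692.42 − 347.1) / 160000 m = 2.158e-03 mm/s.
R = 2.158e-03 × 3600 × 24 = 186 mm/day.

R ≈ 186 mm/day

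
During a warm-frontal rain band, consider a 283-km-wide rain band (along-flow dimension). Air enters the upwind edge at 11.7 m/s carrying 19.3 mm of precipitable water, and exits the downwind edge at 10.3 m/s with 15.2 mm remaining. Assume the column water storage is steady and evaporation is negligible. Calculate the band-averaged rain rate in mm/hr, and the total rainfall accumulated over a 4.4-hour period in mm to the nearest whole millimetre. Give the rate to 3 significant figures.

R ≈ 0.881 mm/hr; total ≈ 4 mm

Column moisture flux per unit crosswind length is F = V × PW.
Inflow: F_in = 11.7 × 19.3 = 225.81 mm·m/s
Outflow: F_out = 10.3 × 15.2 = 156.56 mm·m/s
Steady-state rate R = (F_in − F_out)/L = (225.81 − 156.56) / 283000 m = 2.447e-04 mm/s.
R = 2.447e-04 × 3600 = 0.881 mm/hr.
Over 4.4 h: total = 0.881 × 4.4 = 3.8764 ≈ 4 mm.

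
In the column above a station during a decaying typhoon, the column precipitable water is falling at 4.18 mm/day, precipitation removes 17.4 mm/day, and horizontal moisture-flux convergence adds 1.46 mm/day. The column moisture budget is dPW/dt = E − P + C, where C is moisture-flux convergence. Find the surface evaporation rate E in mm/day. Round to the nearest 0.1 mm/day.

E ≈ 11.8 mm/day

dPW/dt = -4.18 mm/day.
E = dPW/dt + P − C = (-4.18) + 17.4 − (1.46) = 11.8 mm/day.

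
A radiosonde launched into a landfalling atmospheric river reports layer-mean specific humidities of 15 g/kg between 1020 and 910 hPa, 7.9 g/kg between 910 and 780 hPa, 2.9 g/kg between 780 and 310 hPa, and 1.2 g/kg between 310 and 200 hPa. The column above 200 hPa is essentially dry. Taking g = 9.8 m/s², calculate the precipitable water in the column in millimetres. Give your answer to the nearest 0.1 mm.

PW ≈ 42.6 mm

Precipitable water is the column-integrated vapour mass per unit area: PW = (1/g) Σ q̄ Δp, with q in kg/kg and Δp in Pa (1 kg/m² of water = 1 mm).
Layer 1020–910 hPa: Δp = 110 hPa = 11000 Pa, q̄ = 0.015 kg/kg → 0.015 × 11000 / 9.8 = 16.84 mm
Layer 910–780 hPa: Δp = 130 hPa = 13000 Pa, q̄ = 0.0079 kg/kg → 0.0079 × 13000 / 9.8 = 10.48 mm
Layer 780–310 hPa: Δp = 470 hPa = 47000 Pa, q̄ = 0.0029 kg/kg → 0.0029 × 47000 / 9.8 = 13.91 mm
Layer 310–200 hPa: Δp = 110 hPa = 11000 Pa, q̄ = 0.0012 kg/kg → 0.0012 × 11000 / 9.8 = 1.35 mm
PW = 16.84 + 10.48 + 13.91 + 1.35 = 42.58 ≈ 42.6 mm.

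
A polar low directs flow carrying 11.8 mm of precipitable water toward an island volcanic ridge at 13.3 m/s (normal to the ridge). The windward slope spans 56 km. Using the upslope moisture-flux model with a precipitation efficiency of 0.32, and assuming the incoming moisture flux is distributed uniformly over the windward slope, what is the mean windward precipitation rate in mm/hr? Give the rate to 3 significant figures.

Incoming column moisture flux per unit ridge length: F = V × PW = 13.3 × 11.8 = 156.94 mm·m/s.
Spread over the 56 km slope with efficiency ε = 0.32: R = ε·F/W = 0.32 × 156.94 / 56000 m = 8.968e-04 mm/s.
R = 8.968e-04 × 3600 = 3.23 mm/hr.

R ≈ 3.23 mm/hr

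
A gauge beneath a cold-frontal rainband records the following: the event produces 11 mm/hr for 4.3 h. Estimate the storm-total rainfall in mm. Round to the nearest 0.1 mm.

total ≈ 47.3 mm

Total = Σ Rᵢ Δtᵢ = 11 × 4.3
      = 47.3 = 47.3 mm.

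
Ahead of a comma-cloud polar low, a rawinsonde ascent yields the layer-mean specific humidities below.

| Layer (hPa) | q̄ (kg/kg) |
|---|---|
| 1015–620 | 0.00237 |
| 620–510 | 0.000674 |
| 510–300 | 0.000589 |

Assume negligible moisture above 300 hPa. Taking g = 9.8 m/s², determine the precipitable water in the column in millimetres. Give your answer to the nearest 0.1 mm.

PW ≈ 11.6 mm

Precipitable water is the column-integrated vapour mass per unit area: PW = (1/g) Σ q̄ Δp, with q in kg/kg and Δp in Pa (1 kg/m² of water = 1 mm).
Layer 1015–620 hPa: Δp = 395 hPa = 39500 Pa, q̄ = 0.00237 kg/kg → 0.00237 × 39500 / 9.8 = 9.55 mm
Layer 620–510 hPa: Δp = 110 hPa = 11000 Pa, q̄ = 0.000674 kg/kg → 0.000674 × 11000 / 9.8 = 0.76 mm
Layer 510–300 hPa: Δp = 210 hPa = 21000 Pa, q̄ = 0.000589 kg/kg → 0.000589 × 21000 / 9.8 = 1.26 mm
PW = 9.55 + 0.76 + 1.26 = 11.57 ≈ 11.6 mm.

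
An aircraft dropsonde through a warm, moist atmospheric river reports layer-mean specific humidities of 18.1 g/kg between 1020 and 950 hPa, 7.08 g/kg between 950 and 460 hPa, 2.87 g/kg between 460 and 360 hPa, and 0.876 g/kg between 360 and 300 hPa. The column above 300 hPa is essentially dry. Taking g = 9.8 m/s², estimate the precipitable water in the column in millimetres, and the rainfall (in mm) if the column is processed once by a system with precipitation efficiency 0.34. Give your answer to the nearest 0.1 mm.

PW ≈ 51.8 mm; rainfall ≈ 17.6 mm

Precipitable water is the column-integrated vapour mass per unit area: PW = (1/g) Σ q̄ Δp, with q in kg/kg and Δp in Pa (1 kg/m² of water = 1 mm).
Layer 1020–950 hPa: Δp = 70 hPa = 7000 Pa, q̄ = 0.0181 kg/kg → 0.0181 × 7000 / 9.8 = 12.93 mm
Layer 950–460 hPa: Δp = 490 hPa = 49000 Pa, q̄ = 0.00708 kg/kg → 0.00708 × 49000 / 9.8 = 35.40 mm
Layer 460–360 hPa: Δp = 100 hPa = 10000 Pa, q̄ = 0.00287 kg/kg → 0.00287 × 10000 / 9.8 = 2.93 mm
Layer 360–300 hPa: Δp = 60 hPa = 6000 Pa, q̄ = 0.000876 kg/kg → 0.000876 × 6000 / 9.8 = 0.54 mm
PW = 12.93 + 35.40 + 2.93 + 0.54 = 51.80 ≈ 51.8 mm.
Rainfall = ε × PW = 0.34 × 51.8 = 17.6 mm.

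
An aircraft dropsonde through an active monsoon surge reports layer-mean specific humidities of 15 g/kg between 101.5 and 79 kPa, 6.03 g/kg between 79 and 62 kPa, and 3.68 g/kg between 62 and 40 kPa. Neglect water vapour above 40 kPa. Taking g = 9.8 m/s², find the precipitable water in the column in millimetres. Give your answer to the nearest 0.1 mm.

Precipitable water is the column-integrated vapour mass per unit area: PW = (1/g) Σ q̄ Δp, with q in kg/kg and Δp in Pa (1 kg/m² of water = 1 mm).
Layer 101.5–79 kPa: Δp = 225 hPa = 22500 Pa, q̄ = 0.015 kg/kg → 0.015 × 22500 / 9.8 = 34.44 mm
Layer 79–62 kPa: Δp = 170 hPa = 17000 Pa, q̄ = 0.00603 kg/kg → 0.00603 × 17000 / 9.8 = 10.46 mm
Layer 62–40 kPa: Δp = 220 hPa = 22000 Pa, q̄ = 0.00368 kg/kg → 0.00368 × 22000 / 9.8 = 8.26 mm
PW = 34.44 + 10.46 + 8.26 = 53.16 ≈ 53.2 mm.

PW ≈ 53.2 mm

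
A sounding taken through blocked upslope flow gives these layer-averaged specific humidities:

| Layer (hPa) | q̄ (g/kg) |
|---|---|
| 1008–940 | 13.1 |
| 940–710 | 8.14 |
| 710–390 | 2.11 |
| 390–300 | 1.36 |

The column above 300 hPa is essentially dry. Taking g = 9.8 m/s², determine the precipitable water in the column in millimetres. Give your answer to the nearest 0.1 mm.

Precipitable water is the column-integrated vapour mass per unit area: PW = (1/g) Σ q̄ Δp, with q in kg/kg and Δp in Pa (1 kg/m² of water = 1 mm).
Layer 1008–940 hPa: Δp = 68 hPa = 6800 Pa, q̄ = 0.0131 kg/kg → 0.0131 × 6800 / 9.8 = 9.09 mm
Layer 940–710 hPa: Δp = 230 hPa = 23000 Pa, q̄ = 0.00814 kg/kg → 0.00814 × 23000 / 9.8 = 19.10 mm
Layer 710–390 hPa: Δp = 320 hPa = 32000 Pa, q̄ = 0.00211 kg/kg → 0.00211 × 32000 / 9.8 = 6.89 mm
Layer 390–300 hPa: Δp = 90 hPa = 9000 Pa, q̄ = 0.00136 kg/kg → 0.00136 × 9000 / 9.8 = 1.25 mm
PW = 9.09 + 19.10 + 6.89 + 1.25 = 36.33 ≈ 36.3 mm.

PW ≈ 36.3 mm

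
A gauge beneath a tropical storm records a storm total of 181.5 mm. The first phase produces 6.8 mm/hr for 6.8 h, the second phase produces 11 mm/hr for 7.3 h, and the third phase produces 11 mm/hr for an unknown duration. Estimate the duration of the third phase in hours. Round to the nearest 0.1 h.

duration ≈ 5.0 h

Known phases: 6.8 × 6.8 + 11 × 7.3 = 46.24 + 80.3 = 126.54 mm.
Remaining depth = 181.5 − 126.54 = 54.96 mm.
Duration = 54.96 / 11 = 5.0 h.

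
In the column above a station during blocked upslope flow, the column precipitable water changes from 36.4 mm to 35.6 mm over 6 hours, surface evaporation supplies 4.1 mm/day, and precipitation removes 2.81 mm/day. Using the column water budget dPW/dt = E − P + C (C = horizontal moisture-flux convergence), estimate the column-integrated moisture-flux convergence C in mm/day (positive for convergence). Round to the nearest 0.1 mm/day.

dPW/dt = (35.6 − 36.4) mm / (6/24 day) = -3.200 mm/day.
C = dPW/dt − E + P = (-3.200) − 4.1 + 2.81 = -4.5 mm/day.

C ≈ -4.5 mm/day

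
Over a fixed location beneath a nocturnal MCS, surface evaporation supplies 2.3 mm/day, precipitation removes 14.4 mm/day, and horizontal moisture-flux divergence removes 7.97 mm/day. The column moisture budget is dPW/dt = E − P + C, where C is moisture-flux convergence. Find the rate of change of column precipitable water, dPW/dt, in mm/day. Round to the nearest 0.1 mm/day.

dPW/dt = E − P + C = 2.3 − 14.4 + (-7.97) = -20.1 mm/day.

dPW/dt ≈ -20.1 mm/day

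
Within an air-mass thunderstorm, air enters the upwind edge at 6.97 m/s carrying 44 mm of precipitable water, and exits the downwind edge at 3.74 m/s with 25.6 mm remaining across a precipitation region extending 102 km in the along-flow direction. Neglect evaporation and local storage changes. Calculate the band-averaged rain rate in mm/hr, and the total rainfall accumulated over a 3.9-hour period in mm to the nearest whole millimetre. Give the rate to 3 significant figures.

Column moisture flux per unit crosswind length is F = V × PW.
Inflow: F_in = 6.97 × 44 = 306.68 mm·m/s
Outflow: F_out = 3.74 × 25.6 = 95.744 mm·m/s
Steady-state rate R = (F_in − F_out)/L = (306.68 − 95.744) / 102000 m = 2.068e-03 mm/s.
R = 2.068e-03 × 3600 = 7.44 mm/hr.
Over 3.9 h: total = 7.44 × 3.9 = 29.016 ≈ 29 mm.

R ≈ 7.44 mm/hr; total ≈ 29 mm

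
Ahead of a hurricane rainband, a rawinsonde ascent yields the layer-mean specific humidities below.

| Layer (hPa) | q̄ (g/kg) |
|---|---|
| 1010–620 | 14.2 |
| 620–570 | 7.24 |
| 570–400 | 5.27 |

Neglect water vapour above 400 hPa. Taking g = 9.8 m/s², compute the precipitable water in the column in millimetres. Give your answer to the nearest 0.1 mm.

PW ≈ 69.3 mm

Precipitable water is the column-integrated vapour mass per unit area: PW = (1/g) Σ q̄ Δp, with q in kg/kg and Δp in Pa (1 kg/m² of water = 1 mm).
Layer 1010–620 hPa: Δp = 390 hPa = 39000 Pa, q̄ = 0.0142 kg/kg → 0.0142 × 39000 / 9.8 = 56.51 mm
Layer 620–570 hPa: Δp = 50 hPa = 5000 Pa, q̄ = 0.00724 kg/kg → 0.00724 × 5000 / 9.8 = 3.69 mm
Layer 570–400 hPa: Δp = 170 hPa = 17000 Pa, q̄ = 0.00527 kg/kg → 0.00527 × 17000 / 9.8 = 9.14 mm
PW = 56.51 + 3.69 + 9.14 = 69.34 ≈ 69.3 mm.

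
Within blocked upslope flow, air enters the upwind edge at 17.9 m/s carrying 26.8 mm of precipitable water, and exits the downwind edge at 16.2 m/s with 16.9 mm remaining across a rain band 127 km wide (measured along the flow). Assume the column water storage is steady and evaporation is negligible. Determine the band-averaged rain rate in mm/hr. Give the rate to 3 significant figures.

R ≈ 5.84 mm/hr

Column moisture flux per unit crosswind length is F = V × PW.
Inflow: F_in = 17.9 × 26.8 = 479.72 mm·m/s
Outflow: F_out = 16.2 × 16.9 = 273.78 mm·m/s
Steady-state rate R = (F_in − F_out)/L = (479.72 − 273.78) / 127000 m = 1.622e-03 mm/s.
R = 1.622e-03 × 3600 = 5.84 mm/hr.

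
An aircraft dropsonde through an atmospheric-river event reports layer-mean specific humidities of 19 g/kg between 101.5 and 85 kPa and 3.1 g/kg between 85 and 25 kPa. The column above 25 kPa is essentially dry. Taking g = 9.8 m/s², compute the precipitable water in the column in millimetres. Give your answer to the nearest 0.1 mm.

PW ≈ 51.0 mm

Precipitable water is the column-integrated vapour mass per unit area: PW = (1/g) Σ q̄ Δp, with q in kg/kg and Δp in Pa (1 kg/m² of water = 1 mm).
Layer 101.5–85 kPa: Δp = 165 hPa = 16500 Pa, q̄ = 0.019 kg/kg → 0.019 × 16500 / 9.8 = 31.99 mm
Layer 85–25 kPa: Δp = 600 hPa = 60000 Pa, q̄ = 0.0031 kg/kg → 0.0031 × 60000 / 9.8 = 18.98 mm
PW = 31.99 + 18.98 = 50.97 ≈ 51.0 mm.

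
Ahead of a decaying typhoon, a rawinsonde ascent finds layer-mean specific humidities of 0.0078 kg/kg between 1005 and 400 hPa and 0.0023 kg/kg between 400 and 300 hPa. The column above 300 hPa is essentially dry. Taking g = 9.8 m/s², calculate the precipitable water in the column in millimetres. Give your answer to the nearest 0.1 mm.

PW ≈ 50.5 mm

Precipitable water is the column-integrated vapour mass per unit area: PW = (1/g) Σ q̄ Δp, with q in kg/kg and Δp in Pa (1 kg/m² of water = 1 mm).
Layer 1005–400 hPa: Δp = 605 hPa = 60500 Pa, q̄ = 0.0078 kg/kg → 0.0078 × 60500 / 9.8 = 48.15 mm
Layer 400–300 hPa: Δp = 100 hPa = 10000 Pa, q̄ = 0.0023 kg/kg → 0.0023 × 10000 / 9.8 = 2.35 mm
PW = 48.15 + 2.35 = 50.50 ≈ 50.5 mm.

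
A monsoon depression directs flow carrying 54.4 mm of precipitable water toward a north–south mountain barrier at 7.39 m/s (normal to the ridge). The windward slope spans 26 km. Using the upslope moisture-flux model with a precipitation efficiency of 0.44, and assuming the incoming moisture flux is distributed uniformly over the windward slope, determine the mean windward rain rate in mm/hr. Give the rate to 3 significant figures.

Incoming column moisture flux per unit ridge length: F = V × PW = 7.39 × 54.4 = 402.016 mm·m/s.
Spread over the 26 km slope with efficiency ε = 0.44: R = ε·F/W = 0.44 × 402.016 / 26000 m = 6.803e-03 mm/s.
R = 6.803e-03 × 3600 = 24.5 mm/hr.

R ≈ 24.5 mm/hr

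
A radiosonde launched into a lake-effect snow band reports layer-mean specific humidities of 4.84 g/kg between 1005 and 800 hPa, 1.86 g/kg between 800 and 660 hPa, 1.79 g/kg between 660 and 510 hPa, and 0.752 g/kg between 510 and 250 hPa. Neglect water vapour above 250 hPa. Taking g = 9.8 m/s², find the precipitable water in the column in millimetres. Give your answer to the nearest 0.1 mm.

PW ≈ 17.5 mm

Precipitable water is the column-integrated vapour mass per unit area: PW = (1/g) Σ q̄ Δp, with q in kg/kg and Δp in Pa (1 kg/m² of water = 1 mm).
Layer 1005–800 hPa: Δp = 205 hPa = 20500 Pa, q̄ = 0.00484 kg/kg → 0.00484 × 20500 / 9.8 = 10.12 mm
Layer 800–660 hPa: Δp = 140 hPa = 14000 Pa, q̄ = 0.00186 kg/kg → 0.00186 × 14000 / 9.8 = 2.66 mm
Layer 660–510 hPa: Δp = 150 hPa = 15000 Pa, q̄ = 0.00179 kg/kg → 0.00179 × 15000 / 9.8 = 2.74 mm
Layer 510–250 hPa: Δp = 260 hPa = 26000 Pa, q̄ = 0.000752 kg/kg → 0.000752 × 26000 / 9.8 = 2.00 mm
PW = 10.12 + 2.66 + 2.74 + 2.00 = 17.52 ≈ 17.5 mm.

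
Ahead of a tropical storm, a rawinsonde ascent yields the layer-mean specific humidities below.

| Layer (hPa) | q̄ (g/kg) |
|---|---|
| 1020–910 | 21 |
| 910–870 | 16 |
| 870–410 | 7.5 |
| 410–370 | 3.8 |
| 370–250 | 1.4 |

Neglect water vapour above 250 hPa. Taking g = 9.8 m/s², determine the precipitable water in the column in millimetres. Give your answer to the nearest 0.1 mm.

PW ≈ 68.6 mm

Precipitable water is the column-integrated vapour mass per unit area: PW = (1/g) Σ q̄ Δp, with q in kg/kg and Δp in Pa (1 kg/m² of water = 1 mm).
Layer 1020–910 hPa: Δp = 110 hPa = 11000 Pa, q̄ = 0.021 kg/kg → 0.021 × 11000 / 9.8 = 23.57 mm
Layer 910–870 hPa: Δp = 40 hPa = 4000 Pa, q̄ = 0.016 kg/kg → 0.016 × 4000 / 9.8 = 6.53 mm
Layer 870–410 hPa: Δp = 460 hPa = 46000 Pa, q̄ = 0.0075 kg/kg → 0.0075 × 46000 / 9.8 = 35.20 mm
Layer 410–370 hPa: Δp = 40 hPa = 4000 Pa, q̄ = 0.0038 kg/kg → 0.0038 × 4000 / 9.8 = 1.55 mm
Layer 370–250 hPa: Δp = 120 hPa = 12000 Pa, q̄ = 0.0014 kg/kg → 0.0014 × 12000 / 9.8 = 1.71 mm
PW = 23.57 + 6.53 + 35.20 + 1.55 + 1.71 = 68.56 ≈ 68.6 mm.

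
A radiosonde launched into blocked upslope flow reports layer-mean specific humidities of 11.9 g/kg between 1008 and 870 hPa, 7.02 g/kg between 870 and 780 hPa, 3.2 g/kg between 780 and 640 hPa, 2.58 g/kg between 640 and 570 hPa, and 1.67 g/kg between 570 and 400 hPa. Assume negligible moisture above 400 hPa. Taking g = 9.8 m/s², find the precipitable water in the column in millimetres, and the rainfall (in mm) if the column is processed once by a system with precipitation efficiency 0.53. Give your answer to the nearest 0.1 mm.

PW ≈ 32.5 mm; rainfall ≈ 17.2 mm

Precipitable water is the column-integrated vapour mass per unit area: PW = (1/g) Σ q̄ Δp, with q in kg/kg and Δp in Pa (1 kg/m² of water = 1 mm).
Layer 1008–870 hPa: Δp = 138 hPa = 13800 Pa, q̄ = 0.0119 kg/kg → 0.0119 × 13800 / 9.8 = 16.76 mm
Layer 870–780 hPa: Δp = 90 hPa = 9000 Pa, q̄ = 0.00702 kg/kg → 0.00702 × 9000 / 9.8 = 6.45 mm
Layer 780–640 hPa: Δp = 140 hPa = 14000 Pa, q̄ = 0.0032 kg/kg → 0.0032 × 14000 / 9.8 = 4.57 mm
Layer 640–570 hPa: Δp = 70 hPa = 7000 Pa, q̄ = 0.00258 kg/kg → 0.00258 × 7000 / 9.8 = 1.84 mm
Layer 570–400 hPa: Δp = 170 hPa = 17000 Pa, q̄ = 0.00167 kg/kg → 0.00167 × 17000 / 9.8 = 2.90 mm
PW = 16.76 + 6.45 + 4.57 + 1.84 + 2.90 = 32.52 ≈ 32.5 mm.
Rainfall = ε × PW = 0.53 × 32.5 = 17.2 mm.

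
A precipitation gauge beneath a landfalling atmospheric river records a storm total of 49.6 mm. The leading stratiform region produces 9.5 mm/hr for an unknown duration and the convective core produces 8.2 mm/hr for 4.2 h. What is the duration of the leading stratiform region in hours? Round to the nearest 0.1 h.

duration ≈ 1.6 h

Known phases: 8.2 × 4.2 = 34.44 mm.
Remaining depth = 49.6 − 34.44 = 15.16 mm.
Duration = 15.16 / 9.5 = 1.6 h.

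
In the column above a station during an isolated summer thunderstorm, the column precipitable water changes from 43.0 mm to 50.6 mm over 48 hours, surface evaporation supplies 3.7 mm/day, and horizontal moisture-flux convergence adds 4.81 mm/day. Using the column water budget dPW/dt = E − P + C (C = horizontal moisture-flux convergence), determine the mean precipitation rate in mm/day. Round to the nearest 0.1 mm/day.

dPW/dt = (50.6 − 43.0) mm / (48/24 day) = +3.800 mm/day.
P = E + C − dPW/dt = 3.7 + (4.81) − (+3.800) = 4.7 mm/day.

P ≈ 4.7 mm/day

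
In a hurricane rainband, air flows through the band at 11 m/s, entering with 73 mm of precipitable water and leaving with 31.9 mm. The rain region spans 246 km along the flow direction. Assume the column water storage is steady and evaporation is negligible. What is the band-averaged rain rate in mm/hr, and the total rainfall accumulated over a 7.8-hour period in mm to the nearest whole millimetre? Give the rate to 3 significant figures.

R ≈ 6.62 mm/hr; total ≈ 52 mm

Column moisture flux per unit crosswind length is F = V × PW.
Inflow: F_in = 11 × 73 = 803 mm·m/s
Outflow: F_out = 11 × 31.9 = 350.9 mm·m/s
Steady-state rate R = (F_in − F_out)/L = (803 − 350.9) / 246000 m = 1.838e-03 mm/s.
R = 1.838e-03 × 3600 = 6.62 mm/hr.
Over 7.8 h: total = 6.62 × 7.8 = 51.636 ≈ 52 mm.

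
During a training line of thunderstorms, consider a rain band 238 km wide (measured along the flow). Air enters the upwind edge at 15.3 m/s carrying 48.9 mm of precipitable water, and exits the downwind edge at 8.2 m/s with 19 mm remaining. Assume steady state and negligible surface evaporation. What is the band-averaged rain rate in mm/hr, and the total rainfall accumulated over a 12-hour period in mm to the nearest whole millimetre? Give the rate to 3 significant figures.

Column moisture flux per unit crosswind length is F = V × PW.
Inflow: F_in = 15.3 × 48.9 = 748.17 mm·m/s
Outflow: F_out = 8.2 × 19 = 155.8 mm·m/s
Steady-state rate R = (F_in − F_out)/L = (748.17 − 155.8) / 238000 m = 2.489e-03 mm/s.
R = 2.489e-03 × 3600 = 8.96 mm/hr.
Over 12 h: total = 8.96 × 12 = 107.52 ≈ 108 mm.

R ≈ 8.96 mm/hr; total ≈ 108 mm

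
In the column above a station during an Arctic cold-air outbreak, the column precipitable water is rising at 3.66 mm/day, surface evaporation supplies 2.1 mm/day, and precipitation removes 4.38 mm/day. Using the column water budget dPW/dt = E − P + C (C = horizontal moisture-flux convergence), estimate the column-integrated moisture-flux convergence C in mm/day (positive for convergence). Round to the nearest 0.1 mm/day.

dPW/dt = +3.66 mm/day.
C = dPW/dt − E + P = (+3.66) − 2.1 + 4.38 = 5.9 mm/day.

C ≈ 5.9 mm/day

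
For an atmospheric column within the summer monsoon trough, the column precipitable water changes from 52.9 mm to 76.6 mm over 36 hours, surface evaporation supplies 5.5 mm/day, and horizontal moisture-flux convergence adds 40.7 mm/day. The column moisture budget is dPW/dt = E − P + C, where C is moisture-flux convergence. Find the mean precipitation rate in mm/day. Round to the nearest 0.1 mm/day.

P ≈ 30.4 mm/day

dPW/dt = (76.6 − 52.9) mm / (36/24 day) = +15.800 mm/day.
P = E + C − dPW/dt = 5.5 + (40.7) − (+15.800) = 30.4 mm/day.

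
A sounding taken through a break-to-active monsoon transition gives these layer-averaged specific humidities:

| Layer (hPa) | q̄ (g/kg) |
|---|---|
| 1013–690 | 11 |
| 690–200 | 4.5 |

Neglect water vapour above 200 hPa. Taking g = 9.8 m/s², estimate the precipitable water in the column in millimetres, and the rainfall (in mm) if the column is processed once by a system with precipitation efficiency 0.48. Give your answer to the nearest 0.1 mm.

Precipitable water is the column-integrated vapour mass per unit area: PW = (1/g) Σ q̄ Δp, with q in kg/kg and Δp in Pa (1 kg/m² of water = 1 mm).
Layer 1013–690 hPa: Δp = 323 hPa = 32300 Pa, q̄ = 0.011 kg/kg → 0.011 × 32300 / 9.8 = 36.26 mm
Layer 690–200 hPa: Δp = 490 hPa = 49000 Pa, q̄ = 0.0045 kg/kg → 0.0045 × 49000 / 9.8 = 22.50 mm
PW = 36.26 + 22.50 = 58.76 ≈ 58.8 mm.
Rainfall = ε × PW = 0.48 × 58.8 = 28.2 mm.

PW ≈ 58.8 mm; rainfall ≈ 28.2 mm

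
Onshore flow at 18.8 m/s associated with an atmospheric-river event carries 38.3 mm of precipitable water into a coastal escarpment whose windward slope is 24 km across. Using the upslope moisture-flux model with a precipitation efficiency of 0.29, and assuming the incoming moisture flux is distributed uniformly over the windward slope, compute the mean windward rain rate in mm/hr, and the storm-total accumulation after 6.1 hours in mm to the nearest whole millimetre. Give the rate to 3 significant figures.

R ≈ 31.3 mm/hr; total ≈ 191 mm

Incoming column moisture flux per unit ridge length: F = V × PW = 18.8 × 38.3 = 720.04 mm·m/s.
Spread over the 24 km slope with efficiency ε = 0.29: R = ε·F/W = 0.29 × 720.04 / 24000 m = 8.700e-03 mm/s.
R = 8.700e-03 × 3600 = 31.3 mm/hr.
Over 6.1 h: total = 31.3 × 6.1 = 190.93 ≈ 191 mm.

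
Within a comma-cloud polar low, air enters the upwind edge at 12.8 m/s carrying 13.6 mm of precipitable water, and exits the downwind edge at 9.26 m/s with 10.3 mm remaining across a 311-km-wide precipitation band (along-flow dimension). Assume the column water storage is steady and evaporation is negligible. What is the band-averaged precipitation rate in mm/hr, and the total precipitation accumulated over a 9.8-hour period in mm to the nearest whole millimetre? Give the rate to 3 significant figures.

R ≈ 0.911 mm/hr; total ≈ 9 mm

Column moisture flux per unit crosswind length is F = V × PW.
Inflow: F_in = 12.8 × 13.6 = 174.08 mm·m/s
Outflow: F_out = 9.26 × 10.3 = 95.378 mm·m/s
Steady-state rate R = (F_in − F_out)/L = (174.08 − 95.378) / 311000 m = 2.531e-04 mm/s.
R = 2.531e-04 × 3600 = 0.911 mm/hr.
Over 9.8 h: total = 0.911 × 9.8 = 8.9278 ≈ 9 mm.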